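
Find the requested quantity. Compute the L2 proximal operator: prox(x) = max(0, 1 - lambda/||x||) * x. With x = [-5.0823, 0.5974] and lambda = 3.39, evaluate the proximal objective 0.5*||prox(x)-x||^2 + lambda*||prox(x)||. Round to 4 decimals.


Step 1: Compute ||x||.
||x|| = 5.1173
Step 2: Compute scaling factor.
scale = max(0, 1 - 3.39/5.1173) = 0.3375
Step 3: prox(x) = [-1.7155, 0.2016]
||prox(x)|| = 1.7273
Step 4: Proximal objective.
0.5*||prox-x||^2 = 5.7461
lambda*||prox|| = 5.8555
Total = 11.6016


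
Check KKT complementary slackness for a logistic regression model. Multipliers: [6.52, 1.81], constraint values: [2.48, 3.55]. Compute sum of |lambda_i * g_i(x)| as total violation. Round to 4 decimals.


KKT complementary slackness check:
lambda_1 * g_1 = 6.52 * 2.48 = 16.1696
lambda_2 * g_2 = 1.81 * 3.55 = 6.4255
Total violation = 16.1696 + 6.4255 = 22.5951


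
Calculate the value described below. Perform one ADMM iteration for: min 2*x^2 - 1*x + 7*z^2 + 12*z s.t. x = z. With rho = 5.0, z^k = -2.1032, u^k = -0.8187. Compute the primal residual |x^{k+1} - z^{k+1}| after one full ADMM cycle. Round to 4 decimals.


ADMM iteration with rho = 5.0, z^k = -2.1032, u^k = -0.8187
Step 1: x-update.
Minimize 2*x^2 - 1*x + (5.0/2)*(x + 2.1032 - 0.8187)^2
FOC: (2*2 + 5.0)*x = 1 + 5.0*(-2.1032 + 0.8187)
x^{k+1} = -0.6025
Step 2: z-update.
Minimize 7*z^2 + 12*z + (5.0/2)*(-0.6025 - z - 0.8187)^2
FOC: (2*7 + 5.0)*z = -12 + 5.0*(-0.6025 - 0.8187)
z^{k+1} = -1.0056
Step 3: u-update.
u^{k+1} = -0.8187 - 0.6025 + 1.0056 = -0.4156
Step 4: Primal residual = |-0.6025 + 1.0056| = 0.4031


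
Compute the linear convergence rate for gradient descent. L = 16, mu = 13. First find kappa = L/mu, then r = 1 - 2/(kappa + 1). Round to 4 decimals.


Step 1: Compute the condition number.
kappa = L/mu = 16/13 = 1.2308
Step 2: Compute the convergence rate.
r = 1 - 2/(kappa + 1) = 1 - 2*mu/(L + mu) = (L - mu)/(L + mu) = 3/29 = 0.1034


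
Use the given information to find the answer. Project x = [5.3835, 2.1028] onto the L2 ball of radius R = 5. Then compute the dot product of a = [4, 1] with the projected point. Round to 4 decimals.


Step 1: Compute ||x|| (intermediates to 6 decimals).
||x|| = sqrt(5.3835^2 + 2.1028^2) = 5.779606
Step 2: Project.
Since ||x|| > R, scale = R/||x|| = 5/5.779606 = 0.865111, proj(x) = scale * x
proj(x) = [4.657325, 1.819155]
Step 3: Dot product.
a^T * proj(x) = 4*4.657325 + 1*1.819155 = 20.4485


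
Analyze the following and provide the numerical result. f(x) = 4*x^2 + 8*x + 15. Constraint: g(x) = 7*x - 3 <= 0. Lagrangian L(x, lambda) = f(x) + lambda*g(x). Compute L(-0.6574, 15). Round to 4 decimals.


Step 1: Evaluate f(x).
f(-0.6574) = 4*(-0.6574)^2 + 8*(-0.6574) + 15 = 11.4695
Step 2: Evaluate g(x).
g(-0.6574) = 7*-0.6574 - 3 = -7.6018
Step 3: Compute Lagrangian.
L = 11.4695 + 15*-7.6018 = -102.5575


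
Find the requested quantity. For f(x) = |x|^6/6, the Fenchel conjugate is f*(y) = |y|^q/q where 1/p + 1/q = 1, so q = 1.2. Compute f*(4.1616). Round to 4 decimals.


The conjugate exponent q satisfies 1/p + 1/q = 1.
p = 6, so q = 6/(6 - 1) = 1.2
|y|^q = 4.1616^1.2 = 5.5349
f*(4.1616) = 5.5349 / 1.2 = 4.6124


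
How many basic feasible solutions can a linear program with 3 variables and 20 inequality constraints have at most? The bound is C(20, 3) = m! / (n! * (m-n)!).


Each vertex corresponds to some choice of n active constraints out of m, so the number of vertices is at most C(m, n) = m! / (n!(m-n)!).
m = 20, n = 3
Numerator: 20 * 19 * 18
Denominator: 3! = 6
C(20, 3) = 1140


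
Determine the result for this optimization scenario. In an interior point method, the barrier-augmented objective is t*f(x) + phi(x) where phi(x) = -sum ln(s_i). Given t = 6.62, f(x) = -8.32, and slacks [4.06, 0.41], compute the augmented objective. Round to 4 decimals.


Step 1: Compute log-barrier.
ln values: [1.4012, -0.8916]
phi = -(1.4012 - 0.8916) = -0.5096
Step 2: Compute augmented objective.
t*f(x) = 6.62*-8.32 = -55.0784
Total = -55.0784 - 0.5096 = -55.588


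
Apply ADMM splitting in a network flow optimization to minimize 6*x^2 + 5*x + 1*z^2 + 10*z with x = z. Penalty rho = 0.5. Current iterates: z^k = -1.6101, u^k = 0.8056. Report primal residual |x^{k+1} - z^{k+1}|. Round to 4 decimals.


ADMM iteration with rho = 0.5, z^k = -1.6101, u^k = 0.8056
Step 1: x-update.
Minimize 6*x^2 + 5*x + (0.5/2)*(x + 1.6101 + 0.8056)^2
FOC: (2*6 + 0.5)*x = -5 + 0.5*(-1.6101 - 0.8056)
x^{k+1} = -0.4966
Step 2: z-update.
Minimize 1*z^2 + 10*z + (0.5/2)*(-0.4966 - z + 0.8056)^2
FOC: (2*1 + 0.5)*z = -10 + 0.5*(-0.4966 + 0.8056)
z^{k+1} = -3.9382
Step 3: u-update.
u^{k+1} = 0.8056 - 0.4966 + 3.9382 = 4.2472
Step 4: Primal residual = |-0.4966 + 3.9382| = 3.4416


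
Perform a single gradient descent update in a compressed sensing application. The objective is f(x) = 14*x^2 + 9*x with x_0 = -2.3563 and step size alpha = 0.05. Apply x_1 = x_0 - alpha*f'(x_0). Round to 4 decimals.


We compute the gradient at x_0 and apply the update.
f'(x) = 28*x + 9
f'(-2.3563) = 28*-2.3563 + 9 = -56.9764
x_1 = -2.3563 - 0.05*-56.9764 = 0.4925


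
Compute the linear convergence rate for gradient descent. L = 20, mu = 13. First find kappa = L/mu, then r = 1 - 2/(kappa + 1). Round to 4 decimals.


Step 1: Compute the condition number.
kappa = L/mu = 20/13 = 1.5385
Step 2: Compute the convergence rate.
r = 1 - 2/(kappa + 1) = 1 - 2*mu/(L + mu) = (L - mu)/(L + mu) = 7/33 = 0.2121


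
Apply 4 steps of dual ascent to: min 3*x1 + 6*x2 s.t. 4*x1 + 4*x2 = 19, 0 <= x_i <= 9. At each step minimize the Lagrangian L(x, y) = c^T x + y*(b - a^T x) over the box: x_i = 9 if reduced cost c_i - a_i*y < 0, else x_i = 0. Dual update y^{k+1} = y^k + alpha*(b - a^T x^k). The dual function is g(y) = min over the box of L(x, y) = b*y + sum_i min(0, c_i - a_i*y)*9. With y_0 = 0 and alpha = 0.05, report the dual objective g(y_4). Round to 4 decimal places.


Dual ascent for LP: min 3*x1 + 6*x2, 4*x1 + 4*x2 = 19, 0 <= x_i <= 9
Step 1: y^k = 0.0, reduced costs: (3.0, 6.0)
  x^k = (0.0, 0.0), subgradient = b - a^T x = 19.0
  y^{k+1} = 0.0 + 0.05*19.0 = 0.95
Step 2: y^k = 0.95, reduced costs: (-0.8, 2.2)
  x^k = (9.0, 0.0), subgradient = b - a^T x = -17.0
  y^{k+1} = 0.95 + 0.05*-17.0 = 0.1
Step 3: y^k = 0.1, reduced costs: (2.6, 5.6)
  x^k = (0.0, 0.0), subgradient = b - a^T x = 19.0
  y^{k+1} = 0.1 + 0.05*19.0 = 1.05
Step 4: y^k = 1.05, reduced costs: (-1.2, 1.8)
  x^k = (9.0, 0.0), subgradient = b - a^T x = -17.0
  y^{k+1} = 1.05 + 0.05*-17.0 = 0.2
Dual objective at y_4 = 0.2: reduced costs (2.2, 5.2), box minimizer x = (0.0, 0.0)
g(y_4) = b*y + (c1 - a1*y)*x1 + (c2 - a2*y)*x2 = 19*0.2 + 2.2*0.0 + 5.2*0.0 = 3.8 + 0.0 + 0.0 = 3.8


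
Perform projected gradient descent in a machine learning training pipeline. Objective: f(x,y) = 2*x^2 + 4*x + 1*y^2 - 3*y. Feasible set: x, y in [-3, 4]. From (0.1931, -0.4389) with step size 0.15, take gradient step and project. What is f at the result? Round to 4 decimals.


Step 1: Compute gradient at (0.1931, -0.4389).
grad_x = 2*2*0.1931 + 4 = 4.7724
grad_y = 2*1*-0.4389 - 3 = -3.8778
Step 2: Gradient step.
x_raw = 0.1931 - 0.15*4.7724 = -0.5228
y_raw = -0.4389 - 0.15*-3.8778 = 0.1428
Step 3: Project onto [-3, 4].
x_proj = clip(-0.5228) = -0.5228
y_proj = clip(0.1428) = 0.1428
Step 4: Evaluate f.
f(-0.5228, 0.1428) = -1.9524


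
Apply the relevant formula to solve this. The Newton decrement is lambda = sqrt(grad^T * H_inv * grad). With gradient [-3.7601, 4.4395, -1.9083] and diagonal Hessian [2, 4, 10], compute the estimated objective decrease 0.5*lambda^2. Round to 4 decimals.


Step 1: H is diagonal, so H^(-1) * g = [-1.8801, 1.1099, -0.1908].
Step 2: g^T H^(-1) g = sum_i g_i^2 / H_ii
  = (-3.7601)^2/2 + (4.4395)^2/4 + (-1.9083)^2/10
  = 7.0692 + 4.9273 + 0.3642 = 12.3606
Step 3: Objective decrease = 0.5 * g^T H^(-1) g = 6.1803


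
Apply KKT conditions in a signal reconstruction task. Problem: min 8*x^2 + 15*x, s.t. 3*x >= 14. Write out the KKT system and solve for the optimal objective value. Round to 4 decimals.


Step 1: Try lambda = 0 (constraint inactive).
x_unc = -15/(2*8) = -0.9375
Check: 3*-0.9375 = -2.8125 < 14 -- violated!
Step 2: Constraint must be active: 3*x = 14
x* = 14/3 = 4.6667 (rounded; the exact value 14/3 is used below)
lambda = (2*8*(14/3) + 15)/3 = 29.8889
Step 3: Compute optimal value.
f(x*) = 8*(14/3)^2 + 15*(14/3) = 244.2222


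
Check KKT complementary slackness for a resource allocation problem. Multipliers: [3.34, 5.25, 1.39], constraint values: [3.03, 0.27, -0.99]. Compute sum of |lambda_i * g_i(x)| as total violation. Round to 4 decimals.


KKT complementary slackness check:
lambda_1 * g_1 = 3.34 * 3.03 = 10.1202
lambda_2 * g_2 = 5.25 * 0.27 = 1.4175
lambda_3 * g_3 = 1.39 * -0.99 = -1.3761
Total violation = 10.1202 + 1.4175 + 1.3761 = 12.9138


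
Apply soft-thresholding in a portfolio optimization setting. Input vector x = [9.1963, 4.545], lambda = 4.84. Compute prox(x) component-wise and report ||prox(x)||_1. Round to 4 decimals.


Soft-thresholding with lambda = 4.84:
prox(9.1963) = sign(9.1963)*max(|9.1963| - 4.84, 0) = 4.3563
prox(4.545) = sign(4.545)*max(|4.545| - 4.84, 0) = 0.0
prox(x) = [4.3563, 0.0]
||prox(x)||_1 = 4.3563 + 0.0 = 4.3563


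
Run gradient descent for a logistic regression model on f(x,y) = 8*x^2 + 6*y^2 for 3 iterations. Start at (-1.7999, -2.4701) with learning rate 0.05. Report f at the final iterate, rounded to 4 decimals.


Gradient descent on f(x,y) = 8*x^2 + 6*y^2.
Starting point: (-1.7999, -2.4701), alpha = 0.05
Step 1: grad_x = 2*8*-1.7999 = -28.7984, grad_y = 2*6*-2.4701 = -29.6412
  x_1 = -1.7999 - 0.05*-28.7984 = -0.36
  y_1 = -2.4701 - 0.05*-29.6412 = -0.988
Step 2: grad_x = 2*8*-0.36 = -5.7597, grad_y = 2*6*-0.988 = -11.8565
  x_2 = -0.36 - 0.05*-5.7597 = -0.072
  y_2 = -0.988 - 0.05*-11.8565 = -0.3952
Step 3: grad_x = 2*8*-0.072 = -1.1519, grad_y = 2*6*-0.3952 = -4.7426
  x_3 = -0.072 - 0.05*-1.1519 = -0.0144
  y_3 = -0.3952 - 0.05*-4.7426 = -0.1581
f(-0.0144, -0.1581) = 8*(-0.0144)^2 + 6*(-0.1581)^2 = 0.1516


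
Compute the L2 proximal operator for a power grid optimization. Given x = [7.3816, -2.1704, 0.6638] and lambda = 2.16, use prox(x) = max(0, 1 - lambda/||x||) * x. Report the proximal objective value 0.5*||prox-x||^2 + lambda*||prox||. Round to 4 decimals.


Step 1: Compute ||x||.
||x|| = 7.7226
Step 2: Compute scaling factor.
scale = max(0, 1 - 2.16/7.7226) = 0.7203
Step 3: prox(x) = [5.317, -1.5633, 0.4781]
||prox(x)|| = 5.5626
Step 4: Proximal objective.
0.5*||prox-x||^2 = 2.3328
lambda*||prox|| = 12.0152
Total = 14.3481


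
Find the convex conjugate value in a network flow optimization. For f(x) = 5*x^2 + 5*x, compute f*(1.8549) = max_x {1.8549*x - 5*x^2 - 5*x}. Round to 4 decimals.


f*(y) = sup_x {y*x - a*x^2 - b*x} = sup_x {(y-b)*x - a*x^2}
FOC: (y - b) - 2a*x = 0 => x* = (y - b)/(2a)
x* = (1.8549 - 5)/(2*5) = -0.3145
f*(1.8549) = (y-b)^2/(4a) = (1.8549 - 5)^2/(4*5)
= 9.8917/20 = 0.4946


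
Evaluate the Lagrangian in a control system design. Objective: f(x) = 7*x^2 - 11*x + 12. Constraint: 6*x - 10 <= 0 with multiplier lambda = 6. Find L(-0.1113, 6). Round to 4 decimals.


Step 1: Evaluate f(x).
f(-0.1113) = 7*(-0.1113)^2 - 11*(-0.1113) + 12 = 13.311
Step 2: Evaluate g(x).
g(-0.1113) = 6*-0.1113 - 10 = -10.6678
Step 3: Compute Lagrangian.
L = 13.311 + 6*-10.6678 = -50.6958


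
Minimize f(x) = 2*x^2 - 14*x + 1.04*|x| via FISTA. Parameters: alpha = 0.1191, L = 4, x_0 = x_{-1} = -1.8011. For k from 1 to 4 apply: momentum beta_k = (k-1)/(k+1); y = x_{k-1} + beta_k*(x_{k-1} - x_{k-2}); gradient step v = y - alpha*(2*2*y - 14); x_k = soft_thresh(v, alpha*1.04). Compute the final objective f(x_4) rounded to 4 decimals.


FISTA on f(x) = 2*x^2 - 14*x + 1.04*|x|
L = 4, alpha = 0.1191
Iteration 1: beta = 0.0, y = -1.8011 + 0.0*(-1.8011 + 1.8011) = -1.8011
  grad(y) = -21.2044, v = y - alpha*grad = 0.7243
  prox(v) = soft_thresh(0.7243, 0.1239) = 0.6005
Iteration 2: beta = 0.3333, y = 0.6005 + 0.3333*(0.6005 + 1.8011) = 1.401
  grad(y) = -8.396, v = y - alpha*grad = 2.401
  prox(v) = soft_thresh(2.401, 0.1239) = 2.2771
Iteration 3: beta = 0.5, y = 2.2771 + 0.5*(2.2771 - 0.6005) = 3.1154
  grad(y) = -1.5383, v = y - alpha*grad = 3.2986
  prox(v) = soft_thresh(3.2986, 0.1239) = 3.1748
Iteration 4: beta = 0.6, y = 3.1748 + 0.6*(3.1748 - 2.2771) = 3.7134
  grad(y) = 0.8535, v = y - alpha*grad = 3.6117
  prox(v) = soft_thresh(3.6117, 0.1239) = 3.4879
f(x_4) = 2*3.4879^2 - 14*3.4879 + 1.04*|3.4879| = -20.8723


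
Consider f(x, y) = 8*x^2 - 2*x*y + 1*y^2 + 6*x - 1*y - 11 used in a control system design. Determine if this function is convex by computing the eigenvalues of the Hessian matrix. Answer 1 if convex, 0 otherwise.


The Hessian of f(x,y) = 8*x^2 - 2*x*y + 1*y^2 + 6*x - 1*y - 11 is:
H = [[16, -2], [-2, 2]]
Trace = 16 + 2 = 18
Determinant = 16*2 - (-2)^2 = 28
Discriminant = (18)^2 - 4*28 = 212.0
Eigenvalues: lambda_1 = 1.7199, lambda_2 = 16.2801
The function is convex.

1


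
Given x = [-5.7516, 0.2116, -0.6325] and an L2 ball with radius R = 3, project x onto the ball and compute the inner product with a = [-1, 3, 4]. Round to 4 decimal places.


Step 1: Compute ||x|| (intermediates to 6 decimals).
||x|| = sqrt((-5.7516)^2 + 0.2116^2 + (-0.6325)^2) = 5.790141
Step 2: Project.
Since ||x|| > R, scale = R/||x|| = 3/5.790141 = 0.518122, proj(x) = scale * x
proj(x) = [-2.98003, 0.109635, -0.327712]
Step 3: Dot product.
a^T * proj(x) = -1*(-2.98003) + 3*0.109635 + 4*(-0.327712) = 1.9981


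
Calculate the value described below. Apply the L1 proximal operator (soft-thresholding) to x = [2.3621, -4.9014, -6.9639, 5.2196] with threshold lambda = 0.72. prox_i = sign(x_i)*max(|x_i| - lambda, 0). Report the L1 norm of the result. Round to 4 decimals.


Soft-thresholding with lambda = 0.72:
prox(2.3621) = sign(2.3621)*max(|2.3621| - 0.72, 0) = 1.6421
prox(-4.9014) = sign(-4.9014)*max(|-4.9014| - 0.72, 0) = -4.1814
prox(-6.9639) = sign(-6.9639)*max(|-6.9639| - 0.72, 0) = -6.2439
prox(5.2196) = sign(5.2196)*max(|5.2196| - 0.72, 0) = 4.4996
prox(x) = [1.6421, -4.1814, -6.2439, 4.4996]
||prox(x)||_1 = 1.6421 + 4.1814 + 6.2439 + 4.4996 = 16.567


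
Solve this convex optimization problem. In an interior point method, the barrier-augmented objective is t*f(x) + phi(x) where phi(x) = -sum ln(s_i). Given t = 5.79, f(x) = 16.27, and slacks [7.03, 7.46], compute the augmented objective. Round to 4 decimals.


Step 1: Compute log-barrier.
ln values: [1.9502, 2.0096]
phi = -(1.9502 + 2.0096) = -3.9597
Step 2: Compute augmented objective.
t*f(x) = 5.79*16.27 = 94.2033
Total = 94.2033 - 3.9597 = 90.2436


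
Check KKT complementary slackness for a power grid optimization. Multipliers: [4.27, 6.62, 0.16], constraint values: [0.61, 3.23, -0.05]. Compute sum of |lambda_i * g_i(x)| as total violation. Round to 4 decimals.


KKT complementary slackness check:
lambda_1 * g_1 = 4.27 * 0.61 = 2.6047
lambda_2 * g_2 = 6.62 * 3.23 = 21.3826
lambda_3 * g_3 = 0.16 * -0.05 = -0.008
Total violation = 2.6047 + 21.3826 + 0.008 = 23.9953


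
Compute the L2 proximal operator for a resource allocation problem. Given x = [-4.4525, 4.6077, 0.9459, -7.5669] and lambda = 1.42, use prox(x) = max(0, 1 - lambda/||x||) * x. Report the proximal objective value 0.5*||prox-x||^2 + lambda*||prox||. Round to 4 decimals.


Step 1: Compute ||x||.
||x|| = 9.9603
Step 2: Compute scaling factor.
scale = max(0, 1 - 1.42/9.9603) = 0.8574
Step 3: prox(x) = [-3.8177, 3.9508, 0.811, -6.4881]
||prox(x)|| = 8.5403
Step 4: Proximal objective.
0.5*||prox-x||^2 = 1.0082
lambda*||prox|| = 12.1272
Total = 13.1355


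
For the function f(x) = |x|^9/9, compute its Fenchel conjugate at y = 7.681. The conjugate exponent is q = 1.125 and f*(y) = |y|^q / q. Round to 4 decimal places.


The conjugate exponent q satisfies 1/p + 1/q = 1.
p = 9, so q = 9/(9 - 1) = 1.125
|y|^q = 7.681^1.125 = 9.9105
f*(7.681) = 9.9105 / 1.125 = 8.8093


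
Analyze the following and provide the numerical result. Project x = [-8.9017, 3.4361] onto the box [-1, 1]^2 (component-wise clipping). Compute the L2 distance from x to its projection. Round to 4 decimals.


Project each component onto [-1, 1].
clip(-8.9017) = -1.0, clip(3.4361) = 1.0
Projection = [-1.0, 1.0]
Squared diffs: [62.4369, 5.9346]
Distance = sqrt(68.3715) = 8.2687


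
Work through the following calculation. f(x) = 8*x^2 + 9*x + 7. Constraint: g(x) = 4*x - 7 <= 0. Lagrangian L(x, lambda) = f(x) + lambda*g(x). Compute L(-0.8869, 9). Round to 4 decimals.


Step 1: Evaluate f(x).
f(-0.8869) = 8*(-0.8869)^2 + 9*(-0.8869) + 7 = 5.3106
Step 2: Evaluate g(x).
g(-0.8869) = 4*-0.8869 - 7 = -10.5476
Step 3: Compute Lagrangian.
L = 5.3106 + 9*-10.5476 = -89.6178


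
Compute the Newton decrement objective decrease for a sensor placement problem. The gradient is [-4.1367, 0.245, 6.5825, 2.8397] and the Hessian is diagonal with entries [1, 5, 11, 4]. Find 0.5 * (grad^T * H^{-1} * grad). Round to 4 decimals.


Step 1: H is diagonal, so H^(-1) * g = [-4.1367, 0.049, 0.5984, 0.7099].
Step 2: g^T H^(-1) g = sum_i g_i^2 / H_ii
  = (-4.1367)^2/1 + (0.245)^2/5 + (6.5825)^2/11 + (2.8397)^2/4
  = 17.1123 + 0.012 + 3.939 + 2.016 = 23.0793
Step 3: Objective decrease = 0.5 * g^T H^(-1) g = 11.5396


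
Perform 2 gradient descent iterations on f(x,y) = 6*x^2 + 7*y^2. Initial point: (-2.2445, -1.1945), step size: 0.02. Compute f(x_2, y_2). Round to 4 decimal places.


Gradient descent on f(x,y) = 6*x^2 + 7*y^2.
Starting point: (-2.2445, -1.1945), alpha = 0.02
Step 1: grad_x = 2*6*-2.2445 = -26.934, grad_y = 2*7*-1.1945 = -16.723
  x_1 = -2.2445 - 0.02*-26.934 = -1.7058
  y_1 = -1.1945 - 0.02*-16.723 = -0.86
Step 2: grad_x = 2*6*-1.7058 = -20.4698, grad_y = 2*7*-0.86 = -12.0406
  x_2 = -1.7058 - 0.02*-20.4698 = -1.2964
  y_2 = -0.86 - 0.02*-12.0406 = -0.6192
f(-1.2964, -0.6192) = 6*(-1.2964)^2 + 7*(-0.6192)^2 = 12.7684


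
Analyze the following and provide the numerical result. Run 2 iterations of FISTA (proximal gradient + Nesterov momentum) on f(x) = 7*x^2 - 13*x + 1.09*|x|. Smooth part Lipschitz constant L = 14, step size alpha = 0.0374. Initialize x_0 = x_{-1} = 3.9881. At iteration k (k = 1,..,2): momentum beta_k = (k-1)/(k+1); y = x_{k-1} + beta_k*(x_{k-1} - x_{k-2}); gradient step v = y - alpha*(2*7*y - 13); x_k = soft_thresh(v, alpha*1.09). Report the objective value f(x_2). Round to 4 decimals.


FISTA on f(x) = 7*x^2 - 13*x + 1.09*|x|
L = 14, alpha = 0.0374
Iteration 1: beta = 0.0, y = 3.9881 + 0.0*(3.9881 - 3.9881) = 3.9881
  grad(y) = 42.8334, v = y - alpha*grad = 2.3861
  prox(v) = soft_thresh(2.3861, 0.0408) = 2.3454
Iteration 2: beta = 0.3333, y = 2.3454 + 0.3333*(2.3454 - 3.9881) = 1.7978
  grad(y) = 12.169, v = y - alpha*grad = 1.3427
  prox(v) = soft_thresh(1.3427, 0.0408) = 1.3019
f(x_2) = 7*1.3019^2 - 13*1.3019 + 1.09*|1.3019| = -3.641


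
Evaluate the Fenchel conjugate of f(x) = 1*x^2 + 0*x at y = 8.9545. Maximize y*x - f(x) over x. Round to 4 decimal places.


f*(y) = sup_x {y*x - a*x^2 - b*x} = sup_x {(y-b)*x - a*x^2}
FOC: (y - b) - 2a*x = 0 => x* = (y - b)/(2a)
x* = (8.9545 - 0)/(2*1) = 4.4773
f*(8.9545) = (y-b)^2/(4a) = (8.9545 - 0)^2/(4*1)
= 80.1831/4 = 20.0458


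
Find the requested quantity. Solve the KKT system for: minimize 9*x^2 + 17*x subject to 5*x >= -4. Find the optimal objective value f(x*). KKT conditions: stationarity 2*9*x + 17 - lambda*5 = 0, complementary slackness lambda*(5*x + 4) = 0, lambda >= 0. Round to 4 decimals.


Step 1: Try lambda = 0 (constraint inactive).
x_unc = -17/(2*9) = -0.9444
Check: 5*-0.9444 = -4.722 < -4 -- violated!
Step 2: Constraint must be active: 5*x = -4
x* = -4/5 = -0.8
lambda = (2*9*(-0.8) + 17)/5 = 0.52
Step 3: Compute optimal value.
f(x*) = 9*(-0.8)^2 + 17*(-0.8) = -7.84


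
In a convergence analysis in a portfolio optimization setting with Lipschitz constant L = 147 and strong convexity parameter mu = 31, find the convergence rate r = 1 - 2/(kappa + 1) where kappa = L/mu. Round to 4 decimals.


Step 1: Compute the condition number.
kappa = L/mu = 147/31 = 4.7419
Step 2: Compute the convergence rate.
r = 1 - 2/(kappa + 1) = 1 - 2*mu/(L + mu) = (L - mu)/(L + mu) = 116/178 = 0.6517


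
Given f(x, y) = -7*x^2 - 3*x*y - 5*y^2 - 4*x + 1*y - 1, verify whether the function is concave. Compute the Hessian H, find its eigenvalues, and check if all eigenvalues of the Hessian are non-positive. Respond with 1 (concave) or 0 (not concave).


The Hessian of f(x,y) = -7*x^2 - 3*x*y - 5*y^2 - 4*x + 1*y - 1 is:
H = [[-14, -3], [-3, -10]]
Trace = -14 - 10 = -24
Determinant = -14*-10 - (-3)^2 = 131
Discriminant = (-24)^2 - 4*131 = 52.0
Eigenvalues: lambda_1 = -15.6056, lambda_2 = -8.3944
The function is concave.

1


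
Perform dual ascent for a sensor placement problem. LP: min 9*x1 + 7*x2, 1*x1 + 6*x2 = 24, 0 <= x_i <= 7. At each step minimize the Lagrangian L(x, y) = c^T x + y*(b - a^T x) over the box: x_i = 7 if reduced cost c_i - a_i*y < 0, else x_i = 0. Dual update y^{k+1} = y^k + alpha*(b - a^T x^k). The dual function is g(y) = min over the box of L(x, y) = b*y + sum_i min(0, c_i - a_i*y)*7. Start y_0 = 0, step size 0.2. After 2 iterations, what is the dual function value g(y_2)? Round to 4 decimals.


Dual ascent for LP: min 9*x1 + 7*x2, 1*x1 + 6*x2 = 24, 0 <= x_i <= 7
Step 1: y^k = 0.0, reduced costs: (9.0, 7.0)
  x^k = (0.0, 0.0), subgradient = b - a^T x = 24.0
  y^{k+1} = 0.0 + 0.2*24.0 = 4.8
Step 2: y^k = 4.8, reduced costs: (4.2, -21.8)
  x^k = (0.0, 7.0), subgradient = b - a^T x = -18.0
  y^{k+1} = 4.8 + 0.2*-18.0 = 1.2
Dual objective at y_2 = 1.2: reduced costs (7.8, -0.2), box minimizer x = (0.0, 7.0)
g(y_2) = b*y + (c1 - a1*y)*x1 + (c2 - a2*y)*x2 = 24*1.2 + 7.8*0.0 + (-0.2)*7.0 = 28.8 + 0.0 - 1.4 = 27.4


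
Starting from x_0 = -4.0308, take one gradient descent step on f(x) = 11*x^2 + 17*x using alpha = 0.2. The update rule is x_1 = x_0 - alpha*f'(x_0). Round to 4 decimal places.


We compute the gradient at x_0 and apply the update.
f'(x) = 22*x + 17
f'(-4.0308) = 22*-4.0308 + 17 = -71.6776
x_1 = -4.0308 - 0.2*-71.6776 = 10.3047


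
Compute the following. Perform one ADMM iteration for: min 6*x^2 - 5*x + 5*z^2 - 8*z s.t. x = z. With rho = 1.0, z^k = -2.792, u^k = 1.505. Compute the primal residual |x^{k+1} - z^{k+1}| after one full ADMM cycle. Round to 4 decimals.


ADMM iteration with rho = 1.0, z^k = -2.792, u^k = 1.505
Step 1: x-update.
Minimize 6*x^2 - 5*x + (1.0/2)*(x + 2.792 + 1.505)^2
FOC: (2*6 + 1.0)*x = 5 + 1.0*(-2.792 - 1.505)
x^{k+1} = 0.0541
Step 2: z-update.
Minimize 5*z^2 - 8*z + (1.0/2)*(0.0541 - z + 1.505)^2
FOC: (2*5 + 1.0)*z = 8 + 1.0*(0.0541 + 1.505)
z^{k+1} = 0.869
Step 3: u-update.
u^{k+1} = 1.505 + 0.0541 - 0.869 = 0.6901
Step 4: Primal residual = |0.0541 - 0.869| = 0.8149


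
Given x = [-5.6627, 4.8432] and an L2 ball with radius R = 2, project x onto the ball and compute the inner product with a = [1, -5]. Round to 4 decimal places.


Step 1: Compute ||x|| (intermediates to 6 decimals).
||x|| = sqrt((-5.6627)^2 + 4.8432^2) = 7.451359
Step 2: Project.
Since ||x|| > R, scale = R/||x|| = 2/7.451359 = 0.268407, proj(x) = scale * x
proj(x) = [-1.519908, 1.299949]
Step 3: Dot product.
a^T * proj(x) = 1*(-1.519908) - 5*1.299949 = -8.0197


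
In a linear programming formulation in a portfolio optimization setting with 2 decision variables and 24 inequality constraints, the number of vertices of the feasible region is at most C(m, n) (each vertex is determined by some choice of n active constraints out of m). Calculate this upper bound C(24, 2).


Each vertex corresponds to some choice of n active constraints out of m, so the number of vertices is at most C(m, n) = m! / (n!(m-n)!).
m = 24, n = 2
Numerator: 24 * 23
Denominator: 2! = 2
C(24, 2) = 276


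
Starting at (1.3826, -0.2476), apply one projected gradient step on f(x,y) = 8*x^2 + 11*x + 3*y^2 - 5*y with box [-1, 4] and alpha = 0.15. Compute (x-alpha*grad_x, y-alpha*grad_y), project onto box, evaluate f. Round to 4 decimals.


Step 1: Compute gradient at (1.3826, -0.2476).
grad_x = 2*8*1.3826 + 11 = 33.1216
grad_y = 2*3*-0.2476 - 5 = -6.4856
Step 2: Gradient step.
x_raw = 1.3826 - 0.15*33.1216 = -3.5856
y_raw = -0.2476 - 0.15*-6.4856 = 0.7252
Step 3: Project onto [-1, 4].
x_proj = clip(-3.5856) = -1.0
y_proj = clip(0.7252) = 0.7252
Step 4: Evaluate f.
f(-1.0, 0.7252) = -5.0483


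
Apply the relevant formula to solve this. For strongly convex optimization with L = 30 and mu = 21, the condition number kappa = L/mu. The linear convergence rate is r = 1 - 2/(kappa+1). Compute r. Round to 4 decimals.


Step 1: Compute the condition number.
kappa = L/mu = 30/21 = 1.4286
Step 2: Compute the convergence rate.
r = 1 - 2/(kappa + 1) = 1 - 2*mu/(L + mu) = (L - mu)/(L + mu) = 9/51 = 0.1765


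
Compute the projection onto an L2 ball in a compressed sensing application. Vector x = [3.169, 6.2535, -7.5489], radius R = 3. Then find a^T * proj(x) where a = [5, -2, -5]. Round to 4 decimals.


Step 1: Compute ||x|| (intermediates to 6 decimals).
||x|| = sqrt(3.169^2 + 6.2535^2 + (-7.5489)^2) = 10.30217
Step 2: Project.
Since ||x|| > R, scale = R/||x|| = 3/10.30217 = 0.291201, proj(x) = scale * x
proj(x) = [0.922816, 1.821025, -2.198247]
Step 3: Dot product.
a^T * proj(x) = 5*0.922816 - 2*1.821025 - 5*(-2.198247) = 11.9633


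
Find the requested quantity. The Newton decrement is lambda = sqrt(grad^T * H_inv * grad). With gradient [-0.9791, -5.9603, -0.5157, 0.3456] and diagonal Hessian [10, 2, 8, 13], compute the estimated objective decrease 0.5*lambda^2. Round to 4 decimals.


Step 1: H is diagonal, so H^(-1) * g = [-0.0979, -2.9802, -0.0645, 0.0266].
Step 2: g^T H^(-1) g = sum_i g_i^2 / H_ii
  = (-0.9791)^2/10 + (-5.9603)^2/2 + (-0.5157)^2/8 + (0.3456)^2/13
  = 0.0959 + 17.7626 + 0.0332 + 0.0092 = 17.9009
Step 3: Objective decrease = 0.5 * g^T H^(-1) g = 8.9504


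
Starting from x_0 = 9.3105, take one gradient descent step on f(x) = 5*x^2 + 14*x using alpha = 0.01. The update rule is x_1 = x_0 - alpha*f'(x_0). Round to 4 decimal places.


We compute the gradient at x_0 and apply the update.
f'(x) = 10*x + 14
f'(9.3105) = 10*9.3105 + 14 = 107.105
x_1 = 9.3105 - 0.01*107.105 = 8.2395


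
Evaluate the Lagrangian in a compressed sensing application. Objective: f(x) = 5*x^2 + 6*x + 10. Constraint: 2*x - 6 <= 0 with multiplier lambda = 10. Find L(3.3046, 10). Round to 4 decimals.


Step 1: Evaluate f(x).
f(3.3046) = 5*3.3046^2 + 6*3.3046 + 10 = 84.4295
Step 2: Evaluate g(x).
g(3.3046) = 2*3.3046 - 6 = 0.6092
Step 3: Compute Lagrangian.
L = 84.4295 + 10*0.6092 = 90.5215


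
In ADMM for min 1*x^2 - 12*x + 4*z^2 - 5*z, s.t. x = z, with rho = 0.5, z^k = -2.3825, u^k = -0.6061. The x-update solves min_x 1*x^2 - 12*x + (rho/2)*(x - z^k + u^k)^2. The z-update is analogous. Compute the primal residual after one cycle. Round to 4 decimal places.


ADMM iteration with rho = 0.5, z^k = -2.3825, u^k = -0.6061
Step 1: x-update.
Minimize 1*x^2 - 12*x + (0.5/2)*(x + 2.3825 - 0.6061)^2
FOC: (2*1 + 0.5)*x = 12 + 0.5*(-2.3825 + 0.6061)
x^{k+1} = 4.4447
Step 2: z-update.
Minimize 4*z^2 - 5*z + (0.5/2)*(4.4447 - z - 0.6061)^2
FOC: (2*4 + 0.5)*z = 5 + 0.5*(4.4447 - 0.6061)
z^{k+1} = 0.814
Step 3: u-update.
u^{k+1} = -0.6061 + 4.4447 - 0.814 = 3.0246
Step 4: Primal residual = |4.4447 - 0.814| = 3.6307


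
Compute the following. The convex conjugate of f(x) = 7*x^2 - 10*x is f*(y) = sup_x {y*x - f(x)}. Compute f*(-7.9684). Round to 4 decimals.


f*(y) = sup_x {y*x - a*x^2 - b*x} = sup_x {(y-b)*x - a*x^2}
FOC: (y - b) - 2a*x = 0 => x* = (y - b)/(2a)
x* = (-7.9684 + 10)/(2*7) = 0.1451
f*(-7.9684) = (y-b)^2/(4a) = (-7.9684 + 10)^2/(4*7)
= 4.1274/28 = 0.1474


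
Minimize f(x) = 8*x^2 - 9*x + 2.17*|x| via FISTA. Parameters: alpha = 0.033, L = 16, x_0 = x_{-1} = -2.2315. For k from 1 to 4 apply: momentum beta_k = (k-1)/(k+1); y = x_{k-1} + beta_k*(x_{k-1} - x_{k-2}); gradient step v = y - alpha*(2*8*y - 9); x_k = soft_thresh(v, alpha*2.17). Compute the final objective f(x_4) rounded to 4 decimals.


FISTA on f(x) = 8*x^2 - 9*x + 2.17*|x|
L = 16, alpha = 0.033
Iteration 1: beta = 0.0, y = -2.2315 + 0.0*(-2.2315 + 2.2315) = -2.2315
  grad(y) = -44.704, v = y - alpha*grad = -0.7563
  prox(v) = soft_thresh(-0.7563, 0.0716) = -0.6847
Iteration 2: beta = 0.3333, y = -0.6847 + 0.3333*(-0.6847 + 2.2315) = -0.169
  grad(y) = -11.7047, v = y - alpha*grad = 0.2172
  prox(v) = soft_thresh(0.2172, 0.0716) = 0.1456
Iteration 3: beta = 0.5, y = 0.1456 + 0.5*(0.1456 + 0.6847) = 0.5607
  grad(y) = -0.0283, v = y - alpha*grad = 0.5617
  prox(v) = soft_thresh(0.5617, 0.0716) = 0.4901
Iteration 4: beta = 0.6, y = 0.4901 + 0.6*(0.4901 - 0.1456) = 0.6967
  grad(y) = 2.1476, v = y - alpha*grad = 0.6259
  prox(v) = soft_thresh(0.6259, 0.0716) = 0.5542
f(x_4) = 8*0.5542^2 - 9*0.5542 + 2.17*|0.5542| = -1.328


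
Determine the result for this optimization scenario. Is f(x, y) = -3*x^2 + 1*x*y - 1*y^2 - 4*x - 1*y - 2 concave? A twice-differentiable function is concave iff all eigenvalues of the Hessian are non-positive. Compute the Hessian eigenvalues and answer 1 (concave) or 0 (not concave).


The Hessian of f(x,y) = -3*x^2 + 1*x*y - 1*y^2 - 4*x - 1*y - 2 is:
H = [[-6, 1], [1, -2]]
Trace = -6 - 2 = -8
Determinant = -6*-2 - (1)^2 = 11
Discriminant = (-8)^2 - 4*11 = 20.0
Eigenvalues: lambda_1 = -6.2361, lambda_2 = -1.7639
The function is concave.

1


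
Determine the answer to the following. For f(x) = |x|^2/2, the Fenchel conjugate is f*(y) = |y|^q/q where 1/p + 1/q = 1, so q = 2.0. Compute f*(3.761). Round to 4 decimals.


The conjugate exponent q satisfies 1/p + 1/q = 1.
p = 2, so q = 2/(2 - 1) = 2.0
|y|^q = 3.761^2.0 = 14.1451
f*(3.761) = 14.1451 / 2.0 = 7.0726


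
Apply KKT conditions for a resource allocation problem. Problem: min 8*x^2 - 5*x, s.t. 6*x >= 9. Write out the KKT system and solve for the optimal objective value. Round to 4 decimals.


Step 1: Try lambda = 0 (constraint inactive).
x_unc = 5/(2*8) = 0.3125
Check: 6*0.3125 = 1.875 < 9 -- violated!
Step 2: Constraint must be active: 6*x = 9
x* = 9/6 = 1.5
lambda = (2*8*1.5 - 5)/6 = 3.1667
Step 3: Compute optimal value.
f(x*) = 8*1.5^2 - 5*1.5 = 10.5


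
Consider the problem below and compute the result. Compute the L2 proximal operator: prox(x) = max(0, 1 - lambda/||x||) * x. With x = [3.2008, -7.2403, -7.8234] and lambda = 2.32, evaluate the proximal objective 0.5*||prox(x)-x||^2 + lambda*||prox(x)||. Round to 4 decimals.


Step 1: Compute ||x||.
||x|| = 11.1298
Step 2: Compute scaling factor.
scale = max(0, 1 - 2.32/11.1298) = 0.7916
Step 3: prox(x) = [2.5336, -5.7311, -6.1926]
||prox(x)|| = 8.8098
Step 4: Proximal objective.
0.5*||prox-x||^2 = 2.6912
lambda*||prox|| = 20.4387
Total = 23.13


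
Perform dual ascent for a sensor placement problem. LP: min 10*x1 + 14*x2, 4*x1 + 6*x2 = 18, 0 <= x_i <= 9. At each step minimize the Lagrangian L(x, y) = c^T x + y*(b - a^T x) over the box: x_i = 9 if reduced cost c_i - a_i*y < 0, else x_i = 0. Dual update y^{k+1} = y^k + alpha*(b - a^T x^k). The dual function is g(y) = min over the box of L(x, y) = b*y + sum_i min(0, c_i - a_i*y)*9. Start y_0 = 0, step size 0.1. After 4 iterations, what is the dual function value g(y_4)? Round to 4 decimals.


Dual ascent for LP: min 10*x1 + 14*x2, 4*x1 + 6*x2 = 18, 0 <= x_i <= 9
Step 1: y^k = 0.0, reduced costs: (10.0, 14.0)
  x^k = (0.0, 0.0), subgradient = b - a^T x = 18.0
  y^{k+1} = 0.0 + 0.1*18.0 = 1.8
Step 2: y^k = 1.8, reduced costs: (2.8, 3.2)
  x^k = (0.0, 0.0), subgradient = b - a^T x = 18.0
  y^{k+1} = 1.8 + 0.1*18.0 = 3.6
Step 3: y^k = 3.6, reduced costs: (-4.4, -7.6)
  x^k = (9.0, 9.0), subgradient = b - a^T x = -72.0
  y^{k+1} = 3.6 + 0.1*-72.0 = -3.6
Step 4: y^k = -3.6, reduced costs: (24.4, 35.6)
  x^k = (0.0, 0.0), subgradient = b - a^T x = 18.0
  y^{k+1} = -3.6 + 0.1*18.0 = -1.8
Dual objective at y_4 = -1.8: reduced costs (17.2, 24.8), box minimizer x = (0.0, 0.0)
g(y_4) = b*y + (c1 - a1*y)*x1 + (c2 - a2*y)*x2 = 18*(-1.8) + 17.2*0.0 + 24.8*0.0 = -32.4 + 0.0 + 0.0 = -32.4


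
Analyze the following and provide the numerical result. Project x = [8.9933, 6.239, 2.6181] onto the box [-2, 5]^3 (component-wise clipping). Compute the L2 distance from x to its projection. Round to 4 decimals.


Project each component onto [-2, 5].
clip(8.9933) = 5.0, clip(6.239) = 5.0, clip(2.6181) = 2.6181
Projection = [5.0, 5.0, 2.6181]
Squared diffs: [15.9464, 1.5351, 0.0]
Distance = sqrt(17.4815) = 4.1811


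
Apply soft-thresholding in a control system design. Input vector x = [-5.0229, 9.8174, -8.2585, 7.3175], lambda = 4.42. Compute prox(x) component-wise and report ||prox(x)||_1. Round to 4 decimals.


Soft-thresholding with lambda = 4.42:
prox(-5.0229) = sign(-5.0229)*max(|-5.0229| - 4.42, 0) = -0.6029
prox(9.8174) = sign(9.8174)*max(|9.8174| - 4.42, 0) = 5.3974
prox(-8.2585) = sign(-8.2585)*max(|-8.2585| - 4.42, 0) = -3.8385
prox(7.3175) = sign(7.3175)*max(|7.3175| - 4.42, 0) = 2.8975
prox(x) = [-0.6029, 5.3974, -3.8385, 2.8975]
||prox(x)||_1 = 0.6029 + 5.3974 + 3.8385 + 2.8975 = 12.7363


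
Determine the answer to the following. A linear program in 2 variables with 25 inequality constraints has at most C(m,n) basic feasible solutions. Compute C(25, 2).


Each vertex corresponds to some choice of n active constraints out of m, so the number of vertices is at most C(m, n) = m! / (n!(m-n)!).
m = 25, n = 2
Numerator: 25 * 24
Denominator: 2! = 2
C(25, 2) = 300


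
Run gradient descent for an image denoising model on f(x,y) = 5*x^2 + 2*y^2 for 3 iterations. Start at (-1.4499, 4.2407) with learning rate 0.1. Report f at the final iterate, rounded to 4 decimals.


Gradient descent on f(x,y) = 5*x^2 + 2*y^2.
Starting point: (-1.4499, 4.2407), alpha = 0.1
Step 1: grad_x = 2*5*-1.4499 = -14.499, grad_y = 2*2*4.2407 = 16.9628
  x_1 = -1.4499 - 0.1*-14.499 = 0.0
  y_1 = 4.2407 - 0.1*16.9628 = 2.5444
Step 2: grad_x = 2*5*0.0 = 0.0, grad_y = 2*2*2.5444 = 10.1777
  x_2 = 0.0 - 0.1*0.0 = 0.0
  y_2 = 2.5444 - 0.1*10.1777 = 1.5267
Step 3: grad_x = 2*5*0.0 = 0.0, grad_y = 2*2*1.5267 = 6.1066
  x_3 = 0.0 - 0.1*0.0 = 0.0
  y_3 = 1.5267 - 0.1*6.1066 = 0.916
f(0.0, 0.916) = 5*0.0^2 + 2*0.916^2 = 1.6781


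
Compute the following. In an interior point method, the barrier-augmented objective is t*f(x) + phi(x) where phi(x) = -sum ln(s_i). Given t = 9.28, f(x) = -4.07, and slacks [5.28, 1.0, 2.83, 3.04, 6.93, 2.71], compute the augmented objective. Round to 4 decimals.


Step 1: Compute log-barrier.
ln values: [1.6639, 0.0, 1.0403, 1.1119, 1.9359, 0.9969]
phi = -(1.6639 + 0.0 + 1.0403 + 1.1119 + 1.9359 + 0.9969) = -6.7489
Step 2: Compute augmented objective.
t*f(x) = 9.28*-4.07 = -37.7696
Total = -37.7696 - 6.7489 = -44.5185


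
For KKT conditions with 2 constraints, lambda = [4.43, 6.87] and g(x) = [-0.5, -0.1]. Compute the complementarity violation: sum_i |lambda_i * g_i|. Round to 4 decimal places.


KKT complementary slackness check:
lambda_1 * g_1 = 4.43 * -0.5 = -2.215
lambda_2 * g_2 = 6.87 * -0.1 = -0.687
Total violation = 2.215 + 0.687 = 2.902


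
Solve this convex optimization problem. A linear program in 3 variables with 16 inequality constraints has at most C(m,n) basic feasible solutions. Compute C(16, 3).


Each vertex corresponds to some choice of n active constraints out of m, so the number of vertices is at most C(m, n) = m! / (n!(m-n)!).
m = 16, n = 3
Numerator: 16 * 15 * 14
Denominator: 3! = 6
C(16, 3) = 560


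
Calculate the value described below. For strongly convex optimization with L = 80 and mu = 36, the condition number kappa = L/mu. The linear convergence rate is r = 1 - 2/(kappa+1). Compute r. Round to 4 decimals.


Step 1: Compute the condition number.
kappa = L/mu = 80/36 = 2.2222
Step 2: Compute the convergence rate.
r = 1 - 2/(kappa + 1) = 1 - 2*mu/(L + mu) = (L - mu)/(L + mu) = 44/116 = 0.3793


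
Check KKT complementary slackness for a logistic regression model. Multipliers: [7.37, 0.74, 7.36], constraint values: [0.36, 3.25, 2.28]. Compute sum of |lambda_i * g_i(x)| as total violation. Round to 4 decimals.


KKT complementary slackness check:
lambda_1 * g_1 = 7.37 * 0.36 = 2.6532
lambda_2 * g_2 = 0.74 * 3.25 = 2.405
lambda_3 * g_3 = 7.36 * 2.28 = 16.7808
Total violation = 2.6532 + 2.405 + 16.7808 = 21.839


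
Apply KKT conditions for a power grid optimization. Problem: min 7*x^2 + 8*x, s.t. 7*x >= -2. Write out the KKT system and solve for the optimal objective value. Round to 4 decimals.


Step 1: Try lambda = 0 (constraint inactive).
x_unc = -8/(2*7) = -0.5714
Check: 7*-0.5714 = -3.9998 < -2 -- violated!
Step 2: Constraint must be active: 7*x = -2
x* = -2/7 = -0.2857 (rounded; the exact value -2/7 is used below)
lambda = (2*7*(-2/7) + 8)/7 = 0.5714
Step 3: Compute optimal value.
f(x*) = 7*(-2/7)^2 + 8*(-2/7) = -1.7143


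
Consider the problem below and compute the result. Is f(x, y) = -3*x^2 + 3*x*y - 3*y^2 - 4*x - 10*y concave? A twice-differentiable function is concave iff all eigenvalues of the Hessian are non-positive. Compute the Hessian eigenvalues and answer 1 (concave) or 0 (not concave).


The Hessian of f(x,y) = -3*x^2 + 3*x*y - 3*y^2 - 4*x - 10*y is:
H = [[-6, 3], [3, -6]]
Trace = -6 - 6 = -12
Determinant = -6*-6 - (3)^2 = 27
Discriminant = (-12)^2 - 4*27 = 36.0
Eigenvalues: lambda_1 = -9.0, lambda_2 = -3.0
The function is concave.

1


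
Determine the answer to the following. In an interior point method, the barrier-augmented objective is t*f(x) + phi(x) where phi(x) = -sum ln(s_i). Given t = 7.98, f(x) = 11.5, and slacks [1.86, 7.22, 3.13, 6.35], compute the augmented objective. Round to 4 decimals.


Step 1: Compute log-barrier.
ln values: [0.6206, 1.9769, 1.141, 1.8485]
phi = -(0.6206 + 1.9769 + 1.141 + 1.8485) = -5.5869
Step 2: Compute augmented objective.
t*f(x) = 7.98*11.5 = 91.77
Total = 91.77 - 5.5869 = 86.1831


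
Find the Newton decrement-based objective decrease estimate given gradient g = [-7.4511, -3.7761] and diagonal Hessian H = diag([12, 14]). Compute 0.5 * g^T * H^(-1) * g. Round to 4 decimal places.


Step 1: H is diagonal, so H^(-1) * g = [-0.6209, -0.2697].
Step 2: g^T H^(-1) g = sum_i g_i^2 / H_ii
  = (-7.4511)^2/12 + (-3.7761)^2/14
  = 4.6266 + 1.0185 = 5.6451
Step 3: Objective decrease = 0.5 * g^T H^(-1) g = 2.8225


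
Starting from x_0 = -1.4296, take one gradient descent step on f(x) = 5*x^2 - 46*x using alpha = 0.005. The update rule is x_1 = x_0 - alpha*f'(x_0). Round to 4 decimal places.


We compute the gradient at x_0 and apply the update.
f'(x) = 10*x - 46
f'(-1.4296) = 10*-1.4296 - 46 = -60.296
x_1 = -1.4296 - 0.005*-60.296 = -1.1281


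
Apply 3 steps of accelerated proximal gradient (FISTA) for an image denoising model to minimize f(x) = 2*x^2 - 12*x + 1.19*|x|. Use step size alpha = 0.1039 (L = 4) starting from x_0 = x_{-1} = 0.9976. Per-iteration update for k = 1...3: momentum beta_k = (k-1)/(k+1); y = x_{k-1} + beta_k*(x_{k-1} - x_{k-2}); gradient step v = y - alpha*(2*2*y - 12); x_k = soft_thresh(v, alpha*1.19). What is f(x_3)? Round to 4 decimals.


FISTA on f(x) = 2*x^2 - 12*x + 1.19*|x|
L = 4, alpha = 0.1039
Iteration 1: beta = 0.0, y = 0.9976 + 0.0*(0.9976 - 0.9976) = 0.9976
  grad(y) = -8.0096, v = y - alpha*grad = 1.8298
  prox(v) = soft_thresh(1.8298, 0.1236) = 1.7062
Iteration 2: beta = 0.3333, y = 1.7062 + 0.3333*(1.7062 - 0.9976) = 1.9423
  grad(y) = -4.2306, v = y - alpha*grad = 2.3819
  prox(v) = soft_thresh(2.3819, 0.1236) = 2.2583
Iteration 3: beta = 0.5, y = 2.2583 + 0.5*(2.2583 - 1.7062) = 2.5343
  grad(y) = -1.8627, v = y - alpha*grad = 2.7279
  prox(v) = soft_thresh(2.7279, 0.1236) = 2.6042
f(x_3) = 2*2.6042^2 - 12*2.6042 + 1.19*|2.6042| = -14.5877


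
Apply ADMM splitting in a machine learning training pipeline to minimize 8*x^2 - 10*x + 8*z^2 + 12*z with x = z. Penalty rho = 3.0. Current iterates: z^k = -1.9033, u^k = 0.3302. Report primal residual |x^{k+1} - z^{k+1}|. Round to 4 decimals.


ADMM iteration with rho = 3.0, z^k = -1.9033, u^k = 0.3302
Step 1: x-update.
Minimize 8*x^2 - 10*x + (3.0/2)*(x + 1.9033 + 0.3302)^2
FOC: (2*8 + 3.0)*x = 10 + 3.0*(-1.9033 - 0.3302)
x^{k+1} = 0.1737
Step 2: z-update.
Minimize 8*z^2 + 12*z + (3.0/2)*(0.1737 - z + 0.3302)^2
FOC: (2*8 + 3.0)*z = -12 + 3.0*(0.1737 + 0.3302)
z^{k+1} = -0.552
Step 3: u-update.
u^{k+1} = 0.3302 + 0.1737 + 0.552 = 1.0559
Step 4: Primal residual = |0.1737 + 0.552| = 0.7257
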